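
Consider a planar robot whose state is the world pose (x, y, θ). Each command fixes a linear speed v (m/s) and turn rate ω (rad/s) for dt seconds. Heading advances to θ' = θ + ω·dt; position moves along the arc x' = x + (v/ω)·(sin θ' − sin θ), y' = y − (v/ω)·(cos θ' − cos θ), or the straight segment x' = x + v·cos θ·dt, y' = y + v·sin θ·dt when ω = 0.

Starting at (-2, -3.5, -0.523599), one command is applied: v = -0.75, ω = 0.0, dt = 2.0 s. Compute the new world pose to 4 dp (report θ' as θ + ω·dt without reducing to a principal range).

(-3.2990, -2.7500, -0.5236)

θ' = -0.5236 + 0.0·2.0 = -0.5236
ω = 0 → straight: x' = -2 + -0.75·cos(-0.5236)·2.0 = -3.2990
y' = -3.5 + -0.75·sin(-0.5236)·2.0 = -2.7500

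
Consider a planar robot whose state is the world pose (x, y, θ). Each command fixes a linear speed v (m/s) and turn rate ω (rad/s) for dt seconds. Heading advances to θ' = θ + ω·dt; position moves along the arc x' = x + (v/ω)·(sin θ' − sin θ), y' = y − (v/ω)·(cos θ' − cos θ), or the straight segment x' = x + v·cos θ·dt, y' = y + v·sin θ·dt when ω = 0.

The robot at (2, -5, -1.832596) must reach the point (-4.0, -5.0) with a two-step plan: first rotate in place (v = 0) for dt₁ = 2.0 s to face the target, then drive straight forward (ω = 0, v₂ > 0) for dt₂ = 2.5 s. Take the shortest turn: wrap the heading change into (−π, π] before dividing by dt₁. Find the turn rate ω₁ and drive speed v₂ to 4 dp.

ω₁ = -0.6545, v₂ = 2.4000

heading to target = atan2(-5−-5, -4−2) = 3.1416
Δθ = wrap(3.1416 − -1.8326) = -1.3090; ω₁ = Δθ/dt₁ = -0.6545
distance = √((-4−2)² + (-5−-5)²) = 6.0000; v₂ = distance/dt₂ = 2.4000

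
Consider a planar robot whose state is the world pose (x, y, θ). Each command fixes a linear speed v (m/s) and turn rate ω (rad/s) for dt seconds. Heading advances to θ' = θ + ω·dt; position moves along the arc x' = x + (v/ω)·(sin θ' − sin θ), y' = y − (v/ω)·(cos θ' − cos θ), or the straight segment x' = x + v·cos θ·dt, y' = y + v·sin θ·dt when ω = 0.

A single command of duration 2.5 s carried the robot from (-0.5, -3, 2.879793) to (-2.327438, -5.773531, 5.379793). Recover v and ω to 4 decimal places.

v = 1.7500, ω = 1.0000

Δθ = 5.379793 − 2.879793 = 2.500000
ω = Δθ/dt = 2.500000/2.5 = 1.0000
R = −Δy/(cos θ' − cos θ) = 1.7500
v = R·ω = 1.7500·1.0000 = 1.7500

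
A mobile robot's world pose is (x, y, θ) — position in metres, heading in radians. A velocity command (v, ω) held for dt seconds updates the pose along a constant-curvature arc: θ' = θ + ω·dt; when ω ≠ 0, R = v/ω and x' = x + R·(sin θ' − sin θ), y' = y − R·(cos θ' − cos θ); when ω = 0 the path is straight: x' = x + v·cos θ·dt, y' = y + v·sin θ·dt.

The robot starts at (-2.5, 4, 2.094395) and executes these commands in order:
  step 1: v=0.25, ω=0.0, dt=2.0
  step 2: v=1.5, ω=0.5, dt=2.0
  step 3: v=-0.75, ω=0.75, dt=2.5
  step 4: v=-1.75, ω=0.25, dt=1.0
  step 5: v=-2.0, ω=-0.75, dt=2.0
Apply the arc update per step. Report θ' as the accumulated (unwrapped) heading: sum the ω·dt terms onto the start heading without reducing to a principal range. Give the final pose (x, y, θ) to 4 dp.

step 1: θ'=2.0944 (straight) → pose (-2.7500, 4.4330, 2.0944)
step 2: θ'=3.0944 (R=3.0000) → pose (-5.2065, 5.9297, 3.0944)
step 3: θ'=4.9694 (R=-1.0000) → pose (-4.1922, 7.1827, 4.9694)
step 4: θ'=5.2194 (R=-7.0000) → pose (-4.8429, 8.8024, 5.2194)
step 5: θ'=3.7194 (R=2.6667) → pose (-3.9682, 12.3310, 3.7194)

(-3.9682, 12.3310, 3.7194)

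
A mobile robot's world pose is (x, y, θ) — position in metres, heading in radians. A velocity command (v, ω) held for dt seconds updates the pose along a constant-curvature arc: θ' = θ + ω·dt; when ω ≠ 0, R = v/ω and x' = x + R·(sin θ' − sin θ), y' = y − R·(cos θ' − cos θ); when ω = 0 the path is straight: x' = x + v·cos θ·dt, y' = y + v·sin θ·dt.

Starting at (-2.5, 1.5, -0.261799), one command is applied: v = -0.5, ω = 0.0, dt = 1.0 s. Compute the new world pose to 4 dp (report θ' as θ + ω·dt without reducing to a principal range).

θ' = -0.2618 + 0.0·1.0 = -0.2618
ω = 0 → straight: x' = -2.5 + -0.5·cos(-0.2618)·1.0 = -2.9830
y' = 1.5 + -0.5·sin(-0.2618)·1.0 = 1.6294

(-2.9830, 1.6294, -0.2618)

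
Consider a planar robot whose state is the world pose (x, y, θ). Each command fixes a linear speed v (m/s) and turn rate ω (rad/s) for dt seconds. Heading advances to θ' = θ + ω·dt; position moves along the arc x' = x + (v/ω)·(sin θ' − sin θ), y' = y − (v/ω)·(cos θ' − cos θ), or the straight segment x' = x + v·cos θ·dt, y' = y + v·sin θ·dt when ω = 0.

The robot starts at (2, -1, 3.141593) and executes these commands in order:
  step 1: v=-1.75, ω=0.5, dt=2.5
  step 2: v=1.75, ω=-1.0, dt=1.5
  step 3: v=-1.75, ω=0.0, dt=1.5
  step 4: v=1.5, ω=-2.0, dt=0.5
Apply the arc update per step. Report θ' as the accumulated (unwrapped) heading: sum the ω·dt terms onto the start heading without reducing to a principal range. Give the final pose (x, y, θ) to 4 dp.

step 1: θ'=4.3916 (R=-3.5000) → pose (5.3214, 1.3964, 4.3916)
step 2: θ'=2.8916 (R=-1.7500) → pose (3.2278, 0.2526, 2.8916)
step 3: θ'=2.8916 (straight) → pose (5.7712, -0.3968, 2.8916)
step 4: θ'=1.8916 (R=-0.7500) → pose (5.2450, 0.0933, 1.8916)

(5.2450, 0.0933, 1.8916)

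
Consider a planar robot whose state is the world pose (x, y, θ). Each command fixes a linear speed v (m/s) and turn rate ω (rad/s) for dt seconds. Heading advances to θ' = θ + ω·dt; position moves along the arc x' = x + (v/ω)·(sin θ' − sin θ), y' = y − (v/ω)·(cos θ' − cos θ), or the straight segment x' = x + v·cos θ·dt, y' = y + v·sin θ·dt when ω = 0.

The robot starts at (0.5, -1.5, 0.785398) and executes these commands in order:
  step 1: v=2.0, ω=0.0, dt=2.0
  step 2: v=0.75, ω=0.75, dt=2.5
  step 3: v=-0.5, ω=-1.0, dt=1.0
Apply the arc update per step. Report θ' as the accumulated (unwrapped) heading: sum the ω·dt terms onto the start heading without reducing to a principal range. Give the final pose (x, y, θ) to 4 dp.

step 1: θ'=0.7854 (straight) → pose (3.3284, 1.3284, 0.7854)
step 2: θ'=2.6604 (R=1.0000) → pose (3.0842, 2.9220, 2.6604)
step 3: θ'=1.6604 (R=0.5000) → pose (3.3507, 2.5235, 1.6604)

(3.3507, 2.5235, 1.6604)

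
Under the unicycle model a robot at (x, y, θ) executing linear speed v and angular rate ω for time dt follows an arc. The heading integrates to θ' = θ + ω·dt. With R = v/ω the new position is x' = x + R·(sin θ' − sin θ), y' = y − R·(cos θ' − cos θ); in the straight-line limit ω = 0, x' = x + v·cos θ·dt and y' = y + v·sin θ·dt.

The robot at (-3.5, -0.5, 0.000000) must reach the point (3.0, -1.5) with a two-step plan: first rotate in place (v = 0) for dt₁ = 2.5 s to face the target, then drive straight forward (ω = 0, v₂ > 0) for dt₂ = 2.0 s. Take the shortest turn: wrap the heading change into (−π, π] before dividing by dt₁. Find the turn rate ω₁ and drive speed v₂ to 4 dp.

ω₁ = -0.0611, v₂ = 3.2882

heading to target = atan2(-1.5−-0.5, 3−-3.5) = -0.1526
Δθ = wrap(-0.1526 − 0.0000) = -0.1526; ω₁ = Δθ/dt₁ = -0.0611
distance = √((3−-3.5)² + (-1.5−-0.5)²) = 6.5765; v₂ = distance/dt₂ = 3.2882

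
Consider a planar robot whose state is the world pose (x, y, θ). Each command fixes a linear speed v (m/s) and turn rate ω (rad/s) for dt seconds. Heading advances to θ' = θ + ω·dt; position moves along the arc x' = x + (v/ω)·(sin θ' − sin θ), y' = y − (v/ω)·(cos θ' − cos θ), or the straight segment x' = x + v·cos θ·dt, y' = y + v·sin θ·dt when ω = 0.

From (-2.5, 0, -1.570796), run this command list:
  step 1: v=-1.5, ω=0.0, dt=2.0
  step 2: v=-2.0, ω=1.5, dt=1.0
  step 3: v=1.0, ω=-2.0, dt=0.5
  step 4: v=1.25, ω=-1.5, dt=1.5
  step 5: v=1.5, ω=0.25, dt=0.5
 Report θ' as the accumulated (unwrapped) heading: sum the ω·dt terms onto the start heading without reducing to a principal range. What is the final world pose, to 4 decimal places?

(-4.9599, 2.9387, -3.1958)

step 1: θ'=-1.5708 (straight) → pose (-2.5000, 3.0000, -1.5708)
step 2: θ'=-0.0708 (R=-1.3333) → pose (-3.7390, 4.3300, -0.0708)
step 3: θ'=-1.0708 (R=-0.5000) → pose (-3.3356, 4.0710, -1.0708)
step 4: θ'=-3.3208 (R=-0.8333) → pose (-4.2155, 2.8514, -3.3208)
step 5: θ'=-3.1958 (R=6.0000) → pose (-4.9599, 2.9387, -3.1958)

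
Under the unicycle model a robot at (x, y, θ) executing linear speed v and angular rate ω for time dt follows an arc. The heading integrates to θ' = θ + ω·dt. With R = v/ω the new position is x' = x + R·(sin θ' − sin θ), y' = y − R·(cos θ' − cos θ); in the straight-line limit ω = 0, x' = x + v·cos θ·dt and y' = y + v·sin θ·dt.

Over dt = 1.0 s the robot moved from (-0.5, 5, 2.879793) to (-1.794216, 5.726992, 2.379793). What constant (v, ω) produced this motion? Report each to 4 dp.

v = 1.5000, ω = -0.5000

Δθ = 2.379793 − 2.879793 = -0.500000
ω = Δθ/dt = -0.500000/1.0 = -0.5000
R = Δx/(sin θ' − sin θ) = -3.0000
v = R·ω = -3.0000·-0.5000 = 1.5000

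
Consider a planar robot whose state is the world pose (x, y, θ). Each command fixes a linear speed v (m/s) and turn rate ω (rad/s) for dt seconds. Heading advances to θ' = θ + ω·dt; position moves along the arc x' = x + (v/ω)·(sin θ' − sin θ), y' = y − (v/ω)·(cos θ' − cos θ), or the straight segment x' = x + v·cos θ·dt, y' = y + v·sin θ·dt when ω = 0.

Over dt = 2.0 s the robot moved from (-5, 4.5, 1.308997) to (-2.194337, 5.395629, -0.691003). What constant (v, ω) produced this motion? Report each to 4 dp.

v = 1.7500, ω = -1.0000

Δθ = -0.691003 − 1.308997 = -2.000000
ω = Δθ/dt = -2.000000/2.0 = -1.0000
R = Δx/(sin θ' − sin θ) = -1.7500
v = R·ω = -1.7500·-1.0000 = 1.7500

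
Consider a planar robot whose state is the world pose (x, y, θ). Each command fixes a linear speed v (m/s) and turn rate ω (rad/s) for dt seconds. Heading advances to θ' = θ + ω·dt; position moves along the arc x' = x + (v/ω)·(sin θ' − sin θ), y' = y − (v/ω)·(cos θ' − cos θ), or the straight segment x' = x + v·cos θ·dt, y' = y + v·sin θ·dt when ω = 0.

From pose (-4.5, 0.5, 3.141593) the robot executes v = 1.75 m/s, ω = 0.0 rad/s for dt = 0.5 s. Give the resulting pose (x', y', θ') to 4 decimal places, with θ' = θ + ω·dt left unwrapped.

θ' = 3.1416 + 0.0·0.5 = 3.1416
ω = 0 → straight: x' = -4.5 + 1.75·cos(3.1416)·0.5 = -5.3750
y' = 0.5 + 1.75·sin(3.1416)·0.5 = 0.5000

(-5.3750, 0.5000, 3.1416)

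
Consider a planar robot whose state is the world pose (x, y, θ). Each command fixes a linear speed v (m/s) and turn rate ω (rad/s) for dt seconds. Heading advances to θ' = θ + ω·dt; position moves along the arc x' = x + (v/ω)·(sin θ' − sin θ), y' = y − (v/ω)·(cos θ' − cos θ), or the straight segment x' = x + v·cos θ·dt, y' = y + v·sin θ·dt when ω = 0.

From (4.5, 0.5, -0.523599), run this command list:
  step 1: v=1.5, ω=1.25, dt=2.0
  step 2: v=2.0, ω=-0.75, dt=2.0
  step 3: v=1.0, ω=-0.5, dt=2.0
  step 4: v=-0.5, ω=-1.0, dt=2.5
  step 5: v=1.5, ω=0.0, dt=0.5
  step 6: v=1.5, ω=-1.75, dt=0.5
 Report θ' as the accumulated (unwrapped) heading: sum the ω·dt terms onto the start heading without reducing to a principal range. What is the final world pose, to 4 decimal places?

(8.1040, 6.4588, -3.8986)

step 1: θ'=1.9764 (R=1.2000) → pose (6.2026, 2.0127, 1.9764)
step 2: θ'=0.4764 (R=-2.6667) → pose (7.4301, 5.4347, 0.4764)
step 3: θ'=-0.5236 (R=-2.0000) → pose (9.3472, 5.3894, -0.5236)
step 4: θ'=-3.0236 (R=0.5000) → pose (9.5384, 6.3189, -3.0236)
step 5: θ'=-3.0236 (straight) → pose (8.7936, 6.2306, -3.0236)
step 6: θ'=-3.8986 (R=-0.8571) → pose (8.1040, 6.4588, -3.8986)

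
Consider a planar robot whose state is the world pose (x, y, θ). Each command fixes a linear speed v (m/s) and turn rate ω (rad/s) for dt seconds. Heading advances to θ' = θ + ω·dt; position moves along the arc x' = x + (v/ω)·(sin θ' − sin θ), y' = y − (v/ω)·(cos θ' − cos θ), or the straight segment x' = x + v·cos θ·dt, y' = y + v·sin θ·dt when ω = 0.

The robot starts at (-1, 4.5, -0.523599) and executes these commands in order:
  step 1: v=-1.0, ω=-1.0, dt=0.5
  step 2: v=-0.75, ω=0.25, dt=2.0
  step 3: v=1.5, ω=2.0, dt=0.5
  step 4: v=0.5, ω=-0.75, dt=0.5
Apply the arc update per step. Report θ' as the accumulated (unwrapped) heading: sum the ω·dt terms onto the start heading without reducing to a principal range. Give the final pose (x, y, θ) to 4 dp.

step 1: θ'=-1.0236 (R=1.0000) → pose (-1.3540, 4.8457, -1.0236)
step 2: θ'=-0.5236 (R=-3.0000) → pose (-2.4159, 5.8829, -0.5236)
step 3: θ'=0.4764 (R=0.7500) → pose (-1.6970, 5.8659, 0.4764)
step 4: θ'=0.1014 (R=-0.6667) → pose (-1.4588, 5.9368, 0.1014)

(-1.4588, 5.9368, 0.1014)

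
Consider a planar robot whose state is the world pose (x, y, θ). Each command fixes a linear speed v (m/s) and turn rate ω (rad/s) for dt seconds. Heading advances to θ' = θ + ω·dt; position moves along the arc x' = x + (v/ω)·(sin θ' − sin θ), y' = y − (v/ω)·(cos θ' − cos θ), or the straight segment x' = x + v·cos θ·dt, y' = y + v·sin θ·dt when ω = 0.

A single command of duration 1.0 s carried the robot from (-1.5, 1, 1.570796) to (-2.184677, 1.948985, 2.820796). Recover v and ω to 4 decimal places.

v = 1.2500, ω = 1.2500

Δθ = 2.820796 − 1.570796 = 1.250000
ω = Δθ/dt = 1.250000/1.0 = 1.2500
R = −Δy/(cos θ' − cos θ) = 1.0000
v = R·ω = 1.0000·1.2500 = 1.2500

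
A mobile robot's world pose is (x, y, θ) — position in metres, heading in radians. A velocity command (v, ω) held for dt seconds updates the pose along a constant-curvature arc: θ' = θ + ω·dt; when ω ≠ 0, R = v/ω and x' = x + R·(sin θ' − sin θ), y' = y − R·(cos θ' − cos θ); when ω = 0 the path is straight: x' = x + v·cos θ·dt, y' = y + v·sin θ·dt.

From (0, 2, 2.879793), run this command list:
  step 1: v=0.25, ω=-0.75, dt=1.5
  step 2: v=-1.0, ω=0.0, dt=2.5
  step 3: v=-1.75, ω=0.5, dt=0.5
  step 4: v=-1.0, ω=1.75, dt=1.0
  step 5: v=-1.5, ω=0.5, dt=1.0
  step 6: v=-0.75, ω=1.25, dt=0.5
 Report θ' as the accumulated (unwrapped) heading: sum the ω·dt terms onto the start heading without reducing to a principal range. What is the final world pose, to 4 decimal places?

(2.3469, 0.2379, 4.8798)

step 1: θ'=1.7548 (R=-0.3333) → pose (-0.2414, 2.2610, 1.7548)
step 2: θ'=1.7548 (straight) → pose (0.2160, -0.1968, 1.7548)
step 3: θ'=2.0048 (R=-3.5000) → pose (0.4814, -1.0282, 2.0048)
step 4: θ'=3.7548 (R=-0.5714) → pose (1.3287, -1.2552, 3.7548)
step 5: θ'=4.2548 (R=-3.0000) → pose (2.2936, -0.1272, 4.2548)
step 6: θ'=4.8798 (R=-0.6000) → pose (2.3469, 0.2379, 4.8798)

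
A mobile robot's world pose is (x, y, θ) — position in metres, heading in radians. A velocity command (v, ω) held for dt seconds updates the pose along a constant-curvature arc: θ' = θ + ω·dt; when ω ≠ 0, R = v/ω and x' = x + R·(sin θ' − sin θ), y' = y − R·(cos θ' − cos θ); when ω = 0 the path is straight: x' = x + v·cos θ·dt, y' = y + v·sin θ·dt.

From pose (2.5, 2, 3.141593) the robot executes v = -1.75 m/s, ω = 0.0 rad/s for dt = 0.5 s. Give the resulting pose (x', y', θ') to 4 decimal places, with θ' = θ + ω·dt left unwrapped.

θ' = 3.1416 + 0.0·0.5 = 3.1416
ω = 0 → straight: x' = 2.5 + -1.75·cos(3.1416)·0.5 = 3.3750
y' = 2 + -1.75·sin(3.1416)·0.5 = 2.0000

(3.3750, 2.0000, 3.1416)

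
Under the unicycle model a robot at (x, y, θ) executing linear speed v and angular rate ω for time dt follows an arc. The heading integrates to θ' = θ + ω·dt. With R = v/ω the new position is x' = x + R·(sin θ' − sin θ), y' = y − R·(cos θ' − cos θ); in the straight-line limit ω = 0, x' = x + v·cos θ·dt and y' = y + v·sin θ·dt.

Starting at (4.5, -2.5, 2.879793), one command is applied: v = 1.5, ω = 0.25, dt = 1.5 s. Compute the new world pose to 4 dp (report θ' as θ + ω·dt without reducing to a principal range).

(2.2693, -2.3340, 3.2548)

θ' = 2.8798 + 0.25·1.5 = 3.2548
R = v/ω = 1.5/0.25 = 6.0000
x' = 4.5 + 6.0000·(sin 3.2548 − sin 2.8798) = 2.2693
y' = -2.5 − 6.0000·(cos 3.2548 − cos 2.8798) = -2.3340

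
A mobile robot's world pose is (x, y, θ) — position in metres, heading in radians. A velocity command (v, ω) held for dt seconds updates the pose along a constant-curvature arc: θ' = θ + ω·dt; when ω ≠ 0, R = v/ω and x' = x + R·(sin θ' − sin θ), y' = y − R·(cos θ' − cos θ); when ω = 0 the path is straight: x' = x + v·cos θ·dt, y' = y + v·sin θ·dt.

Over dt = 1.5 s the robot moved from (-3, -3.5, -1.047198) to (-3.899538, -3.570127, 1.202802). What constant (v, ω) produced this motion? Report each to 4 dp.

Δθ = 1.202802 − -1.047198 = 2.250000
ω = Δθ/dt = 2.250000/1.5 = 1.5000
R = Δx/(sin θ' − sin θ) = -0.5000
v = R·ω = -0.5000·1.5000 = -0.7500

v = -0.7500, ω = 1.5000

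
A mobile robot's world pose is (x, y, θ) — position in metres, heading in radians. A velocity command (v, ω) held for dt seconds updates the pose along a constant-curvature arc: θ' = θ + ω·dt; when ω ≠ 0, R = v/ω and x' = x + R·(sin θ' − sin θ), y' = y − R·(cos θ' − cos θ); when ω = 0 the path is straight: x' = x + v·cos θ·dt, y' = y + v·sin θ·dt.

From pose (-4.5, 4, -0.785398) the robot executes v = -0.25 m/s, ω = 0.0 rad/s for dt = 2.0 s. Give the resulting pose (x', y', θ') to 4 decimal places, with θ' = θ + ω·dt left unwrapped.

(-4.8536, 4.3536, -0.7854)

θ' = -0.7854 + 0.0·2.0 = -0.7854
ω = 0 → straight: x' = -4.5 + -0.25·cos(-0.7854)·2.0 = -4.8536
y' = 4 + -0.25·sin(-0.7854)·2.0 = 4.3536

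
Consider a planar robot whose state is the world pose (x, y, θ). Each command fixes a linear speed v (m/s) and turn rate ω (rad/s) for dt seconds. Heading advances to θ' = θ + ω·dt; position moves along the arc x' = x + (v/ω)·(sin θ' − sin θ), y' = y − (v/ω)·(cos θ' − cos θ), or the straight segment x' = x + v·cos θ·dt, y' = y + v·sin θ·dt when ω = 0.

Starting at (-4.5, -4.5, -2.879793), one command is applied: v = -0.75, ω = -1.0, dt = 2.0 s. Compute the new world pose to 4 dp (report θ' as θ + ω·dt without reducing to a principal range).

(-3.5664, -5.3494, -4.8798)

θ' = -2.8798 + -1.0·2.0 = -4.8798
R = v/ω = -0.75/-1.0 = 0.7500
x' = -4.5 + 0.7500·(sin -4.8798 − sin -2.8798) = -3.5664
y' = -4.5 − 0.7500·(cos -4.8798 − cos -2.8798) = -5.3494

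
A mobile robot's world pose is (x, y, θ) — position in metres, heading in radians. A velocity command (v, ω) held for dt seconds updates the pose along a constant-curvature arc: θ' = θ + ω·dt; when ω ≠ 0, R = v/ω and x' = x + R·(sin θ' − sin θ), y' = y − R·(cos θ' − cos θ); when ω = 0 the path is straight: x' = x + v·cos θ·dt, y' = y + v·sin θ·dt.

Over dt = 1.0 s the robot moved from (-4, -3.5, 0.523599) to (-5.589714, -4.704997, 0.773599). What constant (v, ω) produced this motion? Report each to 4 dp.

v = -2.0000, ω = 0.2500

Δθ = 0.773599 − 0.523599 = 0.250000
ω = Δθ/dt = 0.250000/1.0 = 0.2500
R = Δx/(sin θ' − sin θ) = -8.0000
v = R·ω = -8.0000·0.2500 = -2.0000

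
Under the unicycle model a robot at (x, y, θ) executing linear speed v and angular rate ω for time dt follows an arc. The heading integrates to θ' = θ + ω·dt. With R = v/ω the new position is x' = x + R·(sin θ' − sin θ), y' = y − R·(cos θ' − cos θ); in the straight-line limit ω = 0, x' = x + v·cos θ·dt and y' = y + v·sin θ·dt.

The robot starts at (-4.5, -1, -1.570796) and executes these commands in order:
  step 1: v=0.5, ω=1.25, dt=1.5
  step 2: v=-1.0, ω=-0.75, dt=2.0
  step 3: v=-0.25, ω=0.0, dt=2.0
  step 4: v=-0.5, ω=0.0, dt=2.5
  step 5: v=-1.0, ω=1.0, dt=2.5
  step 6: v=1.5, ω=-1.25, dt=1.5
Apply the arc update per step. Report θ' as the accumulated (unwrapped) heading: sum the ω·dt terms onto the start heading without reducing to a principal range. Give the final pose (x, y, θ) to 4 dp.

step 1: θ'=0.3042 (R=0.4000) → pose (-3.9802, -1.3816, 0.3042)
step 2: θ'=-1.1958 (R=1.3333) → pose (-5.6202, -0.5979, -1.1958)
step 3: θ'=-1.1958 (straight) → pose (-5.8034, -0.1326, -1.1958)
step 4: θ'=-1.1958 (straight) → pose (-6.2612, 1.0305, -1.1958)
step 5: θ'=1.3042 (R=-1.0000) → pose (-8.1564, 0.9277, 1.3042)
step 6: θ'=-0.5708 (R=-1.2000) → pose (-6.3504, 1.6213, -0.5708)

(-6.3504, 1.6213, -0.5708)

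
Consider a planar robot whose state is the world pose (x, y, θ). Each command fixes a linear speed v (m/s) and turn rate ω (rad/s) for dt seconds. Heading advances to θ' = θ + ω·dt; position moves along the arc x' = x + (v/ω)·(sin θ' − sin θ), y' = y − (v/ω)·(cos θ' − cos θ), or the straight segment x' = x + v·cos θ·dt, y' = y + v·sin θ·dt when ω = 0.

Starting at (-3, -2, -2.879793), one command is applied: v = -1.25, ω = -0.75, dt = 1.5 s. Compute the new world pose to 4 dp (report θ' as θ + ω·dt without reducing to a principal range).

θ' = -2.8798 + -0.75·1.5 = -4.0048
R = v/ω = -1.25/-0.75 = 1.6667
x' = -3 + 1.6667·(sin -4.0048 − sin -2.8798) = -1.3021
y' = -2 − 1.6667·(cos -4.0048 − cos -2.8798) = -2.5265

(-1.3021, -2.5265, -4.0048)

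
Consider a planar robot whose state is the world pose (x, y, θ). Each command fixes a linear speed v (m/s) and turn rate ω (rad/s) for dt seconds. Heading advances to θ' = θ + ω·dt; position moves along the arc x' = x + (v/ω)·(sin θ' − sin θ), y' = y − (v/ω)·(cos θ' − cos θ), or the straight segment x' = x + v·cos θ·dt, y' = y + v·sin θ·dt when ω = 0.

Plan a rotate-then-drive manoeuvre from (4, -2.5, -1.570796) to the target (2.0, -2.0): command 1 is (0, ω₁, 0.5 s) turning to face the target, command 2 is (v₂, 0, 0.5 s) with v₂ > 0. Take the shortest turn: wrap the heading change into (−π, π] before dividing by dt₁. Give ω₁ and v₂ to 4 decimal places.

heading to target = atan2(-2−-2.5, 2−4) = 2.8966
Δθ = wrap(2.8966 − -1.5708) = -1.8158; ω₁ = Δθ/dt₁ = -3.6316
distance = √((2−4)² + (-2−-2.5)²) = 2.0616; v₂ = distance/dt₂ = 4.1231

ω₁ = -3.6316, v₂ = 4.1231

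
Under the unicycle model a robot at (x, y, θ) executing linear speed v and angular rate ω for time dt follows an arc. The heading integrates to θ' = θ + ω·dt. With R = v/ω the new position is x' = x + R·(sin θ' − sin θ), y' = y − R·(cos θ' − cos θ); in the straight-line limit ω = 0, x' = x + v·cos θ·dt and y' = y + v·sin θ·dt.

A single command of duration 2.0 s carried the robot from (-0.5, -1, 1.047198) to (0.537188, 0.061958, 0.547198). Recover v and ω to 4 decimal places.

v = 0.7500, ω = -0.2500

Δθ = 0.547198 − 1.047198 = -0.500000
ω = Δθ/dt = -0.500000/2.0 = -0.2500
R = −Δy/(cos θ' − cos θ) = -3.0000
v = R·ω = -3.0000·-0.2500 = 0.7500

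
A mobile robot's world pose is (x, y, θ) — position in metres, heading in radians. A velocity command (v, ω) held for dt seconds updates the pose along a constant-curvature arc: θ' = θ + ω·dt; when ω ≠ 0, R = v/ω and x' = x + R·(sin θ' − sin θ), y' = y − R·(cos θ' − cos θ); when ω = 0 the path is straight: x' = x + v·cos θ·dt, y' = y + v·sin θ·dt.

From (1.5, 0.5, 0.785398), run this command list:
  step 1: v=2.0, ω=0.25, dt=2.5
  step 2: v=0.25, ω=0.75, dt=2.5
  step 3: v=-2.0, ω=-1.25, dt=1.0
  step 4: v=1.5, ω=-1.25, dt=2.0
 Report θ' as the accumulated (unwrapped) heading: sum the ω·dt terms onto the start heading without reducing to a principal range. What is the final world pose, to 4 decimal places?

step 1: θ'=1.4104 (R=8.0000) → pose (3.7405, 4.8792, 1.4104)
step 2: θ'=3.2854 (R=0.3333) → pose (3.3636, 5.2623, 3.2854)
step 3: θ'=2.0354 (R=1.6000) → pose (5.0233, 4.3957, 2.0354)
step 4: θ'=-0.4646 (R=-1.2000) → pose (6.6338, 6.0062, -0.4646)

(6.6338, 6.0062, -0.4646)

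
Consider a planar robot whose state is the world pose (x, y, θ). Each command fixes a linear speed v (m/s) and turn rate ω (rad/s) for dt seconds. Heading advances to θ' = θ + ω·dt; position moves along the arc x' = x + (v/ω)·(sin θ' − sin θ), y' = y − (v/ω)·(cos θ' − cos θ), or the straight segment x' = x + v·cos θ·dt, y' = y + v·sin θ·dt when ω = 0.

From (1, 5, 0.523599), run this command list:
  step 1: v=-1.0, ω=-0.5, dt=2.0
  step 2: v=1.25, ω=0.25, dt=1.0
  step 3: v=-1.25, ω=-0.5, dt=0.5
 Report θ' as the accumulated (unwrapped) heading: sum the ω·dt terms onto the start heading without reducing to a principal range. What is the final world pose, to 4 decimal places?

step 1: θ'=-0.4764 (R=2.0000) → pose (-0.9172, 4.9547, -0.4764)
step 2: θ'=-0.2264 (R=5.0000) → pose (0.2534, 4.5256, -0.2264)
step 3: θ'=-0.4764 (R=2.5000) → pose (-0.3319, 4.7402, -0.4764)

(-0.3319, 4.7402, -0.4764)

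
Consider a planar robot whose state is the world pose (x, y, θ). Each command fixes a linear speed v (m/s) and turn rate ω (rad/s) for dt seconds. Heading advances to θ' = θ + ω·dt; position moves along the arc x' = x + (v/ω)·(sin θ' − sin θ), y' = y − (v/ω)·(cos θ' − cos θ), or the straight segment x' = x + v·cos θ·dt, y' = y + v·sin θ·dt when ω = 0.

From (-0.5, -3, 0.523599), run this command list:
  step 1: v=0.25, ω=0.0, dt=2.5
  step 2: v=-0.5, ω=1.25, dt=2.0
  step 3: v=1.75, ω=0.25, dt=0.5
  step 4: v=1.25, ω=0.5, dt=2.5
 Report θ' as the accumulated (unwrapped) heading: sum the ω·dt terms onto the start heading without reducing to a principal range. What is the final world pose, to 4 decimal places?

step 1: θ'=0.5236 (straight) → pose (0.0413, -2.6875, 0.5236)
step 2: θ'=3.0236 (R=-0.4000) → pose (0.1942, -3.4311, 3.0236)
step 3: θ'=3.1486 (R=7.0000) → pose (-0.6789, -3.3826, 3.1486)
step 4: θ'=4.3986 (R=2.5000) → pose (-3.0393, -5.1109, 4.3986)

(-3.0393, -5.1109, 4.3986)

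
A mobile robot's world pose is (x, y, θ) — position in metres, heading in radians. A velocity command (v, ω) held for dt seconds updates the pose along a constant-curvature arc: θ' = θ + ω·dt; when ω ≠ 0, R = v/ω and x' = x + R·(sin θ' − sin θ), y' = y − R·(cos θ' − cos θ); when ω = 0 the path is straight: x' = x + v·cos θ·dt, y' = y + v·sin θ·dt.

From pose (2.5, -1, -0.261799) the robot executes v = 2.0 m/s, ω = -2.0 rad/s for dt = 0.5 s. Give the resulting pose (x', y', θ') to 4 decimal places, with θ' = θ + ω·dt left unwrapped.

(3.1938, -1.6618, -1.2618)

θ' = -0.2618 + -2.0·0.5 = -1.2618
R = v/ω = 2.0/-2.0 = -1.0000
x' = 2.5 + -1.0000·(sin -1.2618 − sin -0.2618) = 3.1938
y' = -1 − -1.0000·(cos -1.2618 − cos -0.2618) = -1.6618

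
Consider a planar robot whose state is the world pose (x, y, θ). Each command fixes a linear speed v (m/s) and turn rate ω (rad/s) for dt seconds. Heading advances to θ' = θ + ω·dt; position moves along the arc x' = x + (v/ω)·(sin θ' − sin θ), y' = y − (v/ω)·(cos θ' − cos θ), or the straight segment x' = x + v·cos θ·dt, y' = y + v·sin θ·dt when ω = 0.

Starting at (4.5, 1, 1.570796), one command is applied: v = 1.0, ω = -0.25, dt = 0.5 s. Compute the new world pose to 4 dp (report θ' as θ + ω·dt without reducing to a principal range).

(4.5312, 1.4987, 1.4458)

θ' = 1.5708 + -0.25·0.5 = 1.4458
R = v/ω = 1.0/-0.25 = -4.0000
x' = 4.5 + -4.0000·(sin 1.4458 − sin 1.5708) = 4.5312
y' = 1 − -4.0000·(cos 1.4458 − cos 1.5708) = 1.4987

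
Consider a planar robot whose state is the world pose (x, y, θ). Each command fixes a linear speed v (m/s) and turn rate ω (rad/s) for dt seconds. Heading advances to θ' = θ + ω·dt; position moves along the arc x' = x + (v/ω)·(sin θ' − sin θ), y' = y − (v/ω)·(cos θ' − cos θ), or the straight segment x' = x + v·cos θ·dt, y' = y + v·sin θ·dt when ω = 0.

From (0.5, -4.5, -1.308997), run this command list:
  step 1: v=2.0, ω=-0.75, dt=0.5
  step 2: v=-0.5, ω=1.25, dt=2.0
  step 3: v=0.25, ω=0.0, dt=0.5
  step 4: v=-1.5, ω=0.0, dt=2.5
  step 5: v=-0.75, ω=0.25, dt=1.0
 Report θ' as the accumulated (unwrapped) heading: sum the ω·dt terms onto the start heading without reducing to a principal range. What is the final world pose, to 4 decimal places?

(-3.0392, -8.4172, 1.0660)

step 1: θ'=-1.6840 (R=-2.6667) → pose (0.5738, -5.4914, -1.6840)
step 2: θ'=0.8160 (R=-0.4000) → pose (-0.1150, -5.1722, 0.8160)
step 3: θ'=0.8160 (straight) → pose (-0.0294, -5.0811, 0.8160)
step 4: θ'=0.8160 (straight) → pose (-2.5986, -7.8127, 0.8160)
step 5: θ'=1.0660 (R=-3.0000) → pose (-3.0392, -8.4172, 1.0660)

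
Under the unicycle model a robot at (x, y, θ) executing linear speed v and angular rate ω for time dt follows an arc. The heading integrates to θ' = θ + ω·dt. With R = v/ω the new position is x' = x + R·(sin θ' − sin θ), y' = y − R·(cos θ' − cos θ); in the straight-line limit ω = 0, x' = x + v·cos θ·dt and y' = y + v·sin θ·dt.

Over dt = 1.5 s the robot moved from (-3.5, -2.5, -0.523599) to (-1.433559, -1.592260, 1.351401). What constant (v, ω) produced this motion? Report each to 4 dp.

Δθ = 1.351401 − -0.523599 = 1.875000
ω = Δθ/dt = 1.875000/1.5 = 1.2500
R = Δx/(sin θ' − sin θ) = 1.4000
v = R·ω = 1.4000·1.2500 = 1.7500

v = 1.7500, ω = 1.2500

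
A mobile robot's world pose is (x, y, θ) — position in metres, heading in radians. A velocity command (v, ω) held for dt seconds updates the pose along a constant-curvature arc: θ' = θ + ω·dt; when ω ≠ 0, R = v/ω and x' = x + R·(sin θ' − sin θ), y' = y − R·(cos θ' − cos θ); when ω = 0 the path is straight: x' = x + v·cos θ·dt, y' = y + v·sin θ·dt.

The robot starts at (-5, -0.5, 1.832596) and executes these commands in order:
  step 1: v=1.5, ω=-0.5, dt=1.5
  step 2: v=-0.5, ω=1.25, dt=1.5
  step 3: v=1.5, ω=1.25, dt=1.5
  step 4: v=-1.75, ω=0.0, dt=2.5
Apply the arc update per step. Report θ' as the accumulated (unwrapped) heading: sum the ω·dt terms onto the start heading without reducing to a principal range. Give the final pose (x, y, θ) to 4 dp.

(-6.4072, 4.1225, 4.8326)

step 1: θ'=1.0826 (R=-3.0000) → pose (-4.7518, 1.6836, 1.0826)
step 2: θ'=2.9576 (R=-0.4000) → pose (-4.4717, 1.1027, 2.9576)
step 3: θ'=4.8326 (R=1.2000) → pose (-5.8826, -0.2209, 4.8326)
step 4: θ'=4.8326 (straight) → pose (-6.4072, 4.1225, 4.8326)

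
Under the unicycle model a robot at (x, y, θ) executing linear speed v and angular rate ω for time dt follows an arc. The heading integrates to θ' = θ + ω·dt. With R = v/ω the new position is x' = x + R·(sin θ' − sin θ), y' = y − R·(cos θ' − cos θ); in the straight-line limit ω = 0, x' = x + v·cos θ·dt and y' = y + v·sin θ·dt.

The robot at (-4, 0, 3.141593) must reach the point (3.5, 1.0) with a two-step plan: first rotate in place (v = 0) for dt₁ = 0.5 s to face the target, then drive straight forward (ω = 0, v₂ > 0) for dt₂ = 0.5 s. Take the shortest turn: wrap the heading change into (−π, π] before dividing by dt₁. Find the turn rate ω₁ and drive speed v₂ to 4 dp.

ω₁ = -6.0181, v₂ = 15.1327

heading to target = atan2(1−0, 3.5−-4) = 0.1326
Δθ = wrap(0.1326 − 3.1416) = -3.0090; ω₁ = Δθ/dt₁ = -6.0181
distance = √((3.5−-4)² + (1−0)²) = 7.5664; v₂ = distance/dt₂ = 15.1327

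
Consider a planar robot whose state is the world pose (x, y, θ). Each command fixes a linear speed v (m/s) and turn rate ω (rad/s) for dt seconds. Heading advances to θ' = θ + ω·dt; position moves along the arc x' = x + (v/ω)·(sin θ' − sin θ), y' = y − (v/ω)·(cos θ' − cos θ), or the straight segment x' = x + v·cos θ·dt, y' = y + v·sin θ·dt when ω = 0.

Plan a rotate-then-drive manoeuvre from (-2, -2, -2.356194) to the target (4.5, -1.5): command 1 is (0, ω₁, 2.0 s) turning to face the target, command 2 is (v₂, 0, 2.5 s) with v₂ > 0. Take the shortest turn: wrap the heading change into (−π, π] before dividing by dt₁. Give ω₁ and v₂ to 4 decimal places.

heading to target = atan2(-1.5−-2, 4.5−-2) = 0.0768
Δθ = wrap(0.0768 − -2.3562) = 2.4330; ω₁ = Δθ/dt₁ = 1.2165
distance = √((4.5−-2)² + (-1.5−-2)²) = 6.5192; v₂ = distance/dt₂ = 2.6077

ω₁ = 1.2165, v₂ = 2.6077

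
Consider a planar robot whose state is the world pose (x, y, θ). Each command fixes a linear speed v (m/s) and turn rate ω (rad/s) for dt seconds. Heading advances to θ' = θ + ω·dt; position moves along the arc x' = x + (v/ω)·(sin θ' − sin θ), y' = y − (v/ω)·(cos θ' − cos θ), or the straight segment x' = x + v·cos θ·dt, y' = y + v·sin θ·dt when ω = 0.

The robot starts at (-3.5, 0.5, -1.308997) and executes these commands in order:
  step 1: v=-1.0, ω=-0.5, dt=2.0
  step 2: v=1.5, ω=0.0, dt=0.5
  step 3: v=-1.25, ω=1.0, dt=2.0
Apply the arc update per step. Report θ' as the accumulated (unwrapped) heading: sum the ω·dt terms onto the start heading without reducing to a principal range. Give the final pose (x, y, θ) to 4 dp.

(-4.0967, 3.8408, -0.3090)

step 1: θ'=-2.3090 (R=2.0000) → pose (-3.0475, 2.3636, -2.3090)
step 2: θ'=-2.3090 (straight) → pose (-3.5522, 1.8088, -2.3090)
step 3: θ'=-0.3090 (R=-1.2500) → pose (-4.0967, 3.8408, -0.3090)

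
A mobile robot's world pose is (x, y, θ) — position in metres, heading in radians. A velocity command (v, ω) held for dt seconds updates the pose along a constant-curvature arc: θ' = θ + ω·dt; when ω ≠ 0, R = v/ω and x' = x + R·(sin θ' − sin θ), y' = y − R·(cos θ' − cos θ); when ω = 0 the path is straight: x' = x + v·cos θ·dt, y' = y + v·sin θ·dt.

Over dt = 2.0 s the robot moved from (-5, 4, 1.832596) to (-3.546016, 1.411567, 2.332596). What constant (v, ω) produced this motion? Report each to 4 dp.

v = -1.5000, ω = 0.2500

Δθ = 2.332596 − 1.832596 = 0.500000
ω = Δθ/dt = 0.500000/2.0 = 0.2500
R = −Δy/(cos θ' − cos θ) = -6.0000
v = R·ω = -6.0000·0.2500 = -1.5000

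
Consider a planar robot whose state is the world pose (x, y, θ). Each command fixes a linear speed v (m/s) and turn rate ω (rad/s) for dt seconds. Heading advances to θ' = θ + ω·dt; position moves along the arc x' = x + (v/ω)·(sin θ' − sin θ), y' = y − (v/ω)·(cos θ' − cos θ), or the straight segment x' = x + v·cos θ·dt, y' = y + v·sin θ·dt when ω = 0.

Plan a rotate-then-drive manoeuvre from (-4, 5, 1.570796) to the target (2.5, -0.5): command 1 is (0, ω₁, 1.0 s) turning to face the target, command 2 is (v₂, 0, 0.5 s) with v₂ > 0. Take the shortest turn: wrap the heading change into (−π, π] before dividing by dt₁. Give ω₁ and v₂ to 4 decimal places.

heading to target = atan2(-0.5−5, 2.5−-4) = -0.7023
Δθ = wrap(-0.7023 − 1.5708) = -2.2731; ω₁ = Δθ/dt₁ = -2.2731
distance = √((2.5−-4)² + (-0.5−5)²) = 8.5147; v₂ = distance/dt₂ = 17.0294

ω₁ = -2.2731, v₂ = 17.0294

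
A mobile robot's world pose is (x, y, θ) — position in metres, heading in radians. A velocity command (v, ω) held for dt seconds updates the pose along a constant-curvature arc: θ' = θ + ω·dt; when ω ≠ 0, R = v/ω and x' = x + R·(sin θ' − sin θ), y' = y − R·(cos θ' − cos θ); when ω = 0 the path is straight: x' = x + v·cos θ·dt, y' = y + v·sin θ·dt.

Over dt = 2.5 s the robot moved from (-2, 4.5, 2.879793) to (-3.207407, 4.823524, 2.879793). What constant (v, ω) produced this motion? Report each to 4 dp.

v = 0.5000, ω = 0.0000

Δθ = 2.879793 − 2.879793 = 0.000000
ω = Δθ/dt = 0.000000/2.5 = 0.0000
ω = 0 → v = (Δx·cos θ + Δy·sin θ)/dt = 0.5000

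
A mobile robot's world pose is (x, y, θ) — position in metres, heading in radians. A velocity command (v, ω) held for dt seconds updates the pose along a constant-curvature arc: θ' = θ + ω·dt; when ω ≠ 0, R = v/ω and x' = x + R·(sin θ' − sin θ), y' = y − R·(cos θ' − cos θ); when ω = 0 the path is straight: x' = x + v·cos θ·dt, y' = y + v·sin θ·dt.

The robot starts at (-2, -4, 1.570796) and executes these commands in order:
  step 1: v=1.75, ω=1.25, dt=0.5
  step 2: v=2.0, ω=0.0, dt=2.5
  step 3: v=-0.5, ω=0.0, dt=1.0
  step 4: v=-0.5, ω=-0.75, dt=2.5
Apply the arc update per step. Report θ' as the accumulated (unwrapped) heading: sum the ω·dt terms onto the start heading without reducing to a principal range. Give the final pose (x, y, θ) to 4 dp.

step 1: θ'=2.1958 (R=1.4000) → pose (-2.2647, -3.1809, 2.1958)
step 2: θ'=2.1958 (straight) → pose (-5.1901, 0.8740, 2.1958)
step 3: θ'=2.1958 (straight) → pose (-4.8976, 0.4685, 2.1958)
step 4: θ'=0.3208 (R=0.6667) → pose (-5.2280, -0.5542, 0.3208)

(-5.2280, -0.5542, 0.3208)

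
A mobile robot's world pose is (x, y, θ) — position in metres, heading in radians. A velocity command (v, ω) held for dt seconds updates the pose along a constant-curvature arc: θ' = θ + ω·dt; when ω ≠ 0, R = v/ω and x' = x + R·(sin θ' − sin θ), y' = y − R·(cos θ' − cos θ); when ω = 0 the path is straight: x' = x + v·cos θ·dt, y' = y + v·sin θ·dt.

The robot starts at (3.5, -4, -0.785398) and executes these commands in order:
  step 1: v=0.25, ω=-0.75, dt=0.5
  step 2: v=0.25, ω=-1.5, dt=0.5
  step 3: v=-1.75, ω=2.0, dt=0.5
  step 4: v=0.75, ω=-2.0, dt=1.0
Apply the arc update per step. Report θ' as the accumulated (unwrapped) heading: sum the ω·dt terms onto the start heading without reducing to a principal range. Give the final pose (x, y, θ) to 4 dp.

step 1: θ'=-1.1604 (R=-0.3333) → pose (3.5700, -4.1027, -1.1604)
step 2: θ'=-1.9104 (R=-0.1667) → pose (3.5743, -4.2247, -1.9104)
step 3: θ'=-0.9104 (R=-0.8750) → pose (3.4403, -3.3965, -0.9104)
step 4: θ'=-2.9104 (R=-0.3750) → pose (3.2300, -3.9916, -2.9104)

(3.2300, -3.9916, -2.9104)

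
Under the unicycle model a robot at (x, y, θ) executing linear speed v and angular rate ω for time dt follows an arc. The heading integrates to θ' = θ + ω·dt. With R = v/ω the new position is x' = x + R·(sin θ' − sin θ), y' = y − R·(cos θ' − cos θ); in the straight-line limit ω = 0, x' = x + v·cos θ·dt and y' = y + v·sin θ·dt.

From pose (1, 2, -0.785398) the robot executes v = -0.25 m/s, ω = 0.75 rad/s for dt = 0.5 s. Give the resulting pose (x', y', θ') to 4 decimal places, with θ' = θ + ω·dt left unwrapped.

(0.8973, 2.0700, -0.4104)

θ' = -0.7854 + 0.75·0.5 = -0.4104
R = v/ω = -0.25/0.75 = -0.3333
x' = 1 + -0.3333·(sin -0.4104 − sin -0.7854) = 0.8973
y' = 2 − -0.3333·(cos -0.4104 − cos -0.7854) = 2.0700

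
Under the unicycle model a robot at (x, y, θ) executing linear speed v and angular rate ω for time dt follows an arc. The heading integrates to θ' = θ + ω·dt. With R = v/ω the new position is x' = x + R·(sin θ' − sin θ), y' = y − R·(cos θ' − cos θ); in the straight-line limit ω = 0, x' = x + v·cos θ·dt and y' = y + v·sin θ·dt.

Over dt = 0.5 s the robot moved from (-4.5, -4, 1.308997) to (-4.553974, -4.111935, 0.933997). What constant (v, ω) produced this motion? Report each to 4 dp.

Δθ = 0.933997 − 1.308997 = -0.375000
ω = Δθ/dt = -0.375000/0.5 = -0.7500
R = −Δy/(cos θ' − cos θ) = 0.3333
v = R·ω = 0.3333·-0.7500 = -0.2500

v = -0.2500, ω = -0.7500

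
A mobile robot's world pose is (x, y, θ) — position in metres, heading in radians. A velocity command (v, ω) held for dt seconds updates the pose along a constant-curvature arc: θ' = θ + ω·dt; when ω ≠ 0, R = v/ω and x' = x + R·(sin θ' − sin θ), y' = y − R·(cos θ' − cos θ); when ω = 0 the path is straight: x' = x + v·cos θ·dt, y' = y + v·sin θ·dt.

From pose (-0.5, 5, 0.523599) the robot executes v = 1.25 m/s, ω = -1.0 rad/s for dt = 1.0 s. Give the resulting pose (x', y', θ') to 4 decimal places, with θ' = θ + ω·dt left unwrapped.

(0.6982, 5.0283, -0.4764)

θ' = 0.5236 + -1.0·1.0 = -0.4764
R = v/ω = 1.25/-1.0 = -1.2500
x' = -0.5 + -1.2500·(sin -0.4764 − sin 0.5236) = 0.6982
y' = 5 − -1.2500·(cos -0.4764 − cos 0.5236) = 5.0283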